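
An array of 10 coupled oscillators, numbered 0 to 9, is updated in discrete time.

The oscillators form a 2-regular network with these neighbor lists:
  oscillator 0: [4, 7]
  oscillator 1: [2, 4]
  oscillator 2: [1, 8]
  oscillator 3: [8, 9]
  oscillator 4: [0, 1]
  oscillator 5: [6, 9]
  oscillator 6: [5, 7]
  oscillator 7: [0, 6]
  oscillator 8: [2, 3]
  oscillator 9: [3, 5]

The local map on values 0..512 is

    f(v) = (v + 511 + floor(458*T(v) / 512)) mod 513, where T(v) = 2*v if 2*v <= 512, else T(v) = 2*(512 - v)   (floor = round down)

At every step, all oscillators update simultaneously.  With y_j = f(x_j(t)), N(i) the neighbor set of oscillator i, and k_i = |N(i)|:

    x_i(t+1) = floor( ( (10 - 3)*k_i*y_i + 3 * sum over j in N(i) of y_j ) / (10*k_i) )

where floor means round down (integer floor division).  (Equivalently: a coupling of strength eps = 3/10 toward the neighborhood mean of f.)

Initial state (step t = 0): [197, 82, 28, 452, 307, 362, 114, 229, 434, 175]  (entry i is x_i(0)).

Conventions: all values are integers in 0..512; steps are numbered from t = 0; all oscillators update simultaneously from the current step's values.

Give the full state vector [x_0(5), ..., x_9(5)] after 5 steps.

Simulating step by step:
t=0: [197, 82, 28, 452, 307, 362, 114, 229, 434, 175]
t=1: [65, 193, 95, 112, 149, 200, 256, 138, 58, 364]
t=2: [244, 117, 210, 257, 319, 76, 202, 324, 197, 131]
t=3: [159, 259, 102, 198, 177, 207, 86, 133, 64, 315]
t=4: [437, 253, 253, 75, 439, 101, 230, 359, 171, 121]
t=5: [64, 169, 232, 266, 74, 264, 147, 109, 391, 307]

Answer: [64, 169, 232, 266, 74, 264, 147, 109, 391, 307]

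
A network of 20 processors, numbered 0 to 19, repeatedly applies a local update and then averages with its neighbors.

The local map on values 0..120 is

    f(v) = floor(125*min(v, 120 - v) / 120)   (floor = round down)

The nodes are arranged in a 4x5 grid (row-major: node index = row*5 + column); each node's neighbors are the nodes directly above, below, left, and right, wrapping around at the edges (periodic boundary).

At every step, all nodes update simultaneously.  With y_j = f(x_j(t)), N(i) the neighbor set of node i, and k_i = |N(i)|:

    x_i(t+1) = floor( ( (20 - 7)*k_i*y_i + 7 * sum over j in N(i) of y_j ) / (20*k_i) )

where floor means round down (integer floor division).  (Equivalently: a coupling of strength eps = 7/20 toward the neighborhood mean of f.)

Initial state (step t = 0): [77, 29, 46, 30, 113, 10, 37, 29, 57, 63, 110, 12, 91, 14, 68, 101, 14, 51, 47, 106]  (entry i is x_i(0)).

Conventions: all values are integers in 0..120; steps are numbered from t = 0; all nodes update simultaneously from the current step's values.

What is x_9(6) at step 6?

Answer: x_9(6) = 36

Derivation:
t=0: [77, 29, 46, 30, 113, 10, 37, 29, 57, 63, 110, 12, 91, 14, 68, 101, 14, 51, 47, 106]
t=1: [34, 32, 43, 34, 17, 19, 31, 34, 50, 49, 14, 15, 29, 25, 43, 19, 19, 46, 41, 20]
t=2: [30, 32, 41, 36, 23, 23, 29, 36, 46, 44, 17, 18, 30, 31, 38, 20, 22, 42, 38, 23]
t=3: [28, 32, 40, 37, 26, 25, 29, 37, 43, 40, 19, 20, 31, 34, 35, 21, 24, 39, 37, 25]
t=4: [28, 32, 39, 37, 29, 27, 29, 37, 41, 38, 21, 22, 32, 35, 33, 22, 26, 37, 36, 27]
t=5: [28, 32, 38, 37, 31, 28, 30, 37, 40, 37, 22, 24, 33, 36, 32, 23, 27, 36, 36, 28]
t=6: [29, 32, 38, 37, 32, 29, 31, 37, 39, 36, 23, 26, 34, 36, 32, 24, 28, 36, 36, 29]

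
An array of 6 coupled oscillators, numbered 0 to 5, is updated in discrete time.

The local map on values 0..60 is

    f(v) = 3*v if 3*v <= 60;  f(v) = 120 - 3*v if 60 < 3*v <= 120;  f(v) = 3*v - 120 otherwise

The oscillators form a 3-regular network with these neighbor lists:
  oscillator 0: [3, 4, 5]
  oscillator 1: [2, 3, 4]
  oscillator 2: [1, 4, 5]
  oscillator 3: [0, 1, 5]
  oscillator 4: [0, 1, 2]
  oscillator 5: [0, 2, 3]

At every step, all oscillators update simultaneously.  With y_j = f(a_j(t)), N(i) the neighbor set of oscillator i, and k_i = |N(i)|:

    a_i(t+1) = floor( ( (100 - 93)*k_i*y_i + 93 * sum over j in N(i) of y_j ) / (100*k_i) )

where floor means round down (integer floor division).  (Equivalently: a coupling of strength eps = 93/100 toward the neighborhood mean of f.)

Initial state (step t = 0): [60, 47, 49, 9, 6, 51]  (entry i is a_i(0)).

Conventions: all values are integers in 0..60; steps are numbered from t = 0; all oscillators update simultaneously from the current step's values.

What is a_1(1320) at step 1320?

Answer: a_1(1320) = 45
Key observation: The state at step 19, [16, 16, 15, 15, 15, 15], reappears at step 21: the system is in a cycle of period 2 from step 19 on.  Therefore the state at step 1320 equals the state at step 19 + ((1320 - 19) mod 2) = 20, which is [45, 45, 45, 46, 46, 45].

Derivation:
t=0: [60, 47, 49, 9, 6, 51]
t=1: [28, 23, 24, 37, 34, 37]
t=2: [13, 26, 27, 30, 43, 29]
t=3: [25, 27, 28, 37, 37, 35]
t=4: [13, 19, 22, 31, 37, 28]
t=5: [25, 31, 35, 42, 47, 39]
t=6: [12, 14, 16, 23, 28, 20]
t=7: [48, 44, 46, 46, 41, 46]
t=8: [13, 12, 11, 18, 16, 19]
t=9: [52, 44, 46, 44, 36, 43]
t=10: [12, 13, 11, 18, 21, 21]
t=11: [54, 47, 49, 44, 37, 42]
t=12: [11, 16, 13, 22, 28, 25]
t=13: [44, 43, 42, 42, 39, 42]
t=14: [5, 5, 6, 8, 8, 7]
t=15: [22, 21, 19, 17, 16, 19]
t=16: [52, 52, 54, 55, 55, 54]
t=17: [43, 43, 41, 38, 38, 41]
t=18: [5, 5, 5, 6, 6, 5]
t=19: [16, 16, 15, 15, 15, 15]
t=20: [45, 45, 45, 46, 46, 45]
t=21: [16, 16, 15, 15, 15, 15]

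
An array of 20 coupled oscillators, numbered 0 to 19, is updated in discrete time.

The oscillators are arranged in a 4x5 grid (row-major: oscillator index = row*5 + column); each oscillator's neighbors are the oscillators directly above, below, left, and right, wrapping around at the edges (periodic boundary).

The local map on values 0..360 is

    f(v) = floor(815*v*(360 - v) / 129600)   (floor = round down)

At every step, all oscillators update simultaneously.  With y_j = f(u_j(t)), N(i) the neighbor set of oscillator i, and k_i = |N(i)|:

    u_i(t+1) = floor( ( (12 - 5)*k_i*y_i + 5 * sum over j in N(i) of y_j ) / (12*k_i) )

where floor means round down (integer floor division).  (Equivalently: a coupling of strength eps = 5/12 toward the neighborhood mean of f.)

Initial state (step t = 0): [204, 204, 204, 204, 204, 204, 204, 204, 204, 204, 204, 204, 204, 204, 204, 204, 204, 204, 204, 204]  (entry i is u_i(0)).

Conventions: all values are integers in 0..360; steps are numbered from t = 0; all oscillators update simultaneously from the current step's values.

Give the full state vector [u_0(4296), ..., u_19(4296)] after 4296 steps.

Simulating step by step:
t=0: [204, 204, 204, 204, 204, 204, 204, 204, 204, 204, 204, 204, 204, 204, 204, 204, 204, 204, 204, 204]
t=1: [200, 200, 200, 200, 200, 200, 200, 200, 200, 200, 200, 200, 200, 200, 200, 200, 200, 200, 200, 200]
t=2: [201, 201, 201, 201, 201, 201, 201, 201, 201, 201, 201, 201, 201, 201, 201, 201, 201, 201, 201, 201]
t=3: [200, 200, 200, 200, 200, 200, 200, 200, 200, 200, 200, 200, 200, 200, 200, 200, 200, 200, 200, 200]

Answer: [201, 201, 201, 201, 201, 201, 201, 201, 201, 201, 201, 201, 201, 201, 201, 201, 201, 201, 201, 201]
Key observation: The state at step 1, [200, 200, 200, 200, 200, 200, 200, 200, 200, 200, 200, 200, 200, 200, 200, 200, 200, 200, 200, 200], reappears at step 3: the system is in a cycle of period 2 from step 1 on.  Therefore the state at step 4296 equals the state at step 1 + ((4296 - 1) mod 2) = 2, which is [201, 201, 201, 201, 201, 201, 201, 201, 201, 201, 201, 201, 201, 201, 201, 201, 201, 201, 201, 201].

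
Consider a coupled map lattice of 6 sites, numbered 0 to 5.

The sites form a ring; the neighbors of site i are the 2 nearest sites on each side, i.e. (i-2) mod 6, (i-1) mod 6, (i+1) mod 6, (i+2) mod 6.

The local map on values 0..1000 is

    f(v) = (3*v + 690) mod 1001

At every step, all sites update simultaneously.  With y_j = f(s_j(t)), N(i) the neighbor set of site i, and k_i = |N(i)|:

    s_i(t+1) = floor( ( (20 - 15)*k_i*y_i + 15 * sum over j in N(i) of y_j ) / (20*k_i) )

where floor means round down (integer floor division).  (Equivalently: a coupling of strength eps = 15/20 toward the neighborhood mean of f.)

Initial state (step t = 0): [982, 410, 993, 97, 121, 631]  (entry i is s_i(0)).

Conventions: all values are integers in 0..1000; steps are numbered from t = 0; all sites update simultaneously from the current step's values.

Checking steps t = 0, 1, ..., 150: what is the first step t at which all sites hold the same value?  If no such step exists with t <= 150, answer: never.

Simulating step by step:
t=0: [982, 410, 993, 97, 121, 631]  (not all equal)
t=1: [574, 766, 651, 661, 549, 629]  (not all equal)
t=2: [578, 677, 610, 643, 514, 594]  (not all equal)
t=3: [468, 559, 502, 517, 437, 490]  (not all equal)
t=4: [344, 219, 366, 381, 378, 357]  (not all equal)
t=5: [689, 667, 707, 717, 787, 700]  (not all equal)
t=6: [626, 770, 639, 647, 610, 634]  (not all equal)
t=7: [649, 697, 659, 665, 577, 655]  (not all equal)
t=8: [630, 689, 638, 642, 599, 635]  (not all equal)
t=9: [601, 636, 606, 610, 568, 604]  (not all equal)
t=10: [496, 526, 500, 503, 475, 499]  (not all equal)
t=11: [185, 206, 188, 190, 168, 187]  (not all equal)
t=12: [249, 265, 251, 252, 236, 250]  (not all equal)
t=13: [439, 451, 440, 441, 429, 440]  (not all equal)
t=14: [194, 16, 195, 196, 250, 195]  (not all equal)
t=15: [391, 390, 391, 392, 315, 391]  (not all equal)
t=16: [818, 861, 819, 819, 805, 819]  (not all equal)
t=17: [159, 174, 159, 159, 132, 159]  (not all equal)
t=18: [159, 177, 159, 159, 145, 159]  (not all equal)
t=19: [168, 179, 168, 168, 155, 168]  (not all equal)
t=20: [191, 201, 191, 191, 183, 191]  (not all equal)
t=21: [263, 269, 263, 263, 256, 263]  (not all equal)
t=22: [477, 482, 477, 477, 472, 477]  (not all equal)
t=23: [119, 122, 119, 119, 115, 119]  (not all equal)
t=24: [45, 48, 45, 45, 43, 45]  (not all equal)
t=25: [825, 827, 825, 825, 823, 825]  (not all equal)
t=26: [162, 163, 162, 162, 160, 162]  (not all equal)
t=27: [174, 175, 174, 174, 173, 174]  (not all equal)
t=28: [211, 211, 211, 211, 210, 211]  (not all equal)
t=29: [321, 322, 321, 321, 321, 321]  (not all equal)
t=30: [652, 652, 652, 652, 652, 652]  (all equal)

Answer: 30
Key observation: Synchronization is absorbing here: once all sites are equal they stay equal, and step 30 is the first all-equal step.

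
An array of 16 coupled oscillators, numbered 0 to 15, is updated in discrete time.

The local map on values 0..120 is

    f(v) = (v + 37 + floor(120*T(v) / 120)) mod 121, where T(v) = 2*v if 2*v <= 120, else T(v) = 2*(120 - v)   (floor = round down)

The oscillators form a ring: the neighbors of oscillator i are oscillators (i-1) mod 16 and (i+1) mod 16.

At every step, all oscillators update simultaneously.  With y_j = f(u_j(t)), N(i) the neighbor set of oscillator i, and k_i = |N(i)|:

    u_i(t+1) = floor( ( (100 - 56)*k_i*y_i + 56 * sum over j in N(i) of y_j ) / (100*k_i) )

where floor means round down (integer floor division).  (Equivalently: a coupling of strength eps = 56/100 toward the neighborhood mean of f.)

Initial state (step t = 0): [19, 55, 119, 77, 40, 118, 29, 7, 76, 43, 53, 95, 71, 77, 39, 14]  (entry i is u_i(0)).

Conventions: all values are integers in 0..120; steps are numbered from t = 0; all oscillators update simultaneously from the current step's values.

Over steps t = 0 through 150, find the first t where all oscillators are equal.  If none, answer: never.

Simulating step by step:
t=0: [19, 55, 119, 77, 40, 118, 29, 7, 76, 43, 53, 95, 71, 77, 39, 14]  (not all equal)
t=1: [86, 72, 61, 55, 48, 27, 28, 48, 64, 63, 62, 71, 76, 67, 58, 70]  (not all equal)
t=2: [78, 83, 88, 79, 82, 68, 49, 52, 83, 93, 91, 86, 83, 86, 88, 82]  (not all equal)
t=3: [75, 73, 71, 73, 78, 77, 72, 69, 69, 66, 65, 69, 71, 70, 70, 73]  (not all equal)
t=4: [82, 83, 83, 82, 79, 80, 83, 86, 87, 89, 89, 87, 85, 85, 85, 83]  (not all equal)
t=5: [73, 73, 73, 74, 75, 75, 73, 70, 68, 67, 67, 69, 70, 71, 71, 72]  (not all equal)
t=6: [83, 83, 82, 82, 81, 81, 83, 85, 87, 88, 88, 87, 86, 85, 84, 84]  (not all equal)
t=7: [72, 73, 73, 74, 74, 74, 73, 71, 69, 68, 68, 69, 70, 71, 71, 72]  (not all equal)
t=8: [83, 83, 82, 82, 82, 82, 83, 85, 86, 87, 87, 87, 86, 85, 84, 84]  (not all equal)
t=9: [72, 73, 73, 74, 74, 73, 72, 71, 70, 69, 69, 69, 70, 71, 71, 72]  (not all equal)
t=10: [83, 83, 82, 82, 82, 83, 84, 85, 86, 86, 87, 86, 86, 85, 84, 84]  (not all equal)
t=11: [72, 73, 73, 74, 73, 73, 72, 71, 70, 69, 69, 69, 70, 71, 71, 72]  (not all equal)
t=12: [83, 83, 82, 82, 82, 83, 84, 85, 86, 86, 87, 86, 86, 85, 84, 84]  (not all equal)

Answer: never
Key observation: The state at step 10 reappears at step 12 — the system is in a cycle of period 2 from step 10 on.  No step 0..12 is synchronized, and the cycle repeats forever, so no step up to 150 (or ever) has all oscillators equal.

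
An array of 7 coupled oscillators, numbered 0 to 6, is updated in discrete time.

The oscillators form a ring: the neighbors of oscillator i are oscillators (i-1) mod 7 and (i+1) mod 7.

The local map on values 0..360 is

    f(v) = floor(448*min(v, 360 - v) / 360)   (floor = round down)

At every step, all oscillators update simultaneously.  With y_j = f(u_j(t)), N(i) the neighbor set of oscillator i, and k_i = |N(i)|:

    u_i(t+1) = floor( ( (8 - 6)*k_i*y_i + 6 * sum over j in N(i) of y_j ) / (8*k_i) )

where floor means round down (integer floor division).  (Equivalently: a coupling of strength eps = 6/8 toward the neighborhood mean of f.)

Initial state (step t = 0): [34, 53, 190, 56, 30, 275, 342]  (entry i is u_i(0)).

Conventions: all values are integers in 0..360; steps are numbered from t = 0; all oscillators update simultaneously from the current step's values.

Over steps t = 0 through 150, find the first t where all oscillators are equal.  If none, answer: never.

Simulating step by step:
t=0: [34, 53, 190, 56, 30, 275, 342]  (not all equal)
t=1: [43, 111, 103, 110, 74, 48, 60]  (not all equal)
t=2: [92, 102, 134, 116, 96, 77, 60]  (not all equal)
t=3: [103, 136, 142, 142, 119, 96, 96]  (not all equal)
t=4: [140, 156, 173, 165, 147, 129, 122]  (not all equal)
t=5: [172, 194, 203, 200, 182, 164, 163]  (not all equal)
t=6: [206, 204, 200, 205, 206, 209, 207]  (not all equal)
t=7: [191, 194, 194, 194, 189, 189, 189]  (not all equal)
t=8: [209, 207, 206, 208, 209, 212, 211]  (not all equal)
t=9: [187, 189, 189, 189, 186, 185, 185]  (not all equal)
t=10: [214, 213, 212, 213, 214, 216, 216]  (not all equal)
t=11: [180, 182, 182, 182, 180, 179, 179]  (not all equal)
t=12: [222, 222, 221, 222, 222, 222, 222]  (not all equal)
t=13: [171, 171, 171, 171, 171, 171, 171]  (all equal)

Answer: 13
Key observation: Synchronization is absorbing here: once all oscillators are equal they stay equal, and step 13 is the first all-equal step.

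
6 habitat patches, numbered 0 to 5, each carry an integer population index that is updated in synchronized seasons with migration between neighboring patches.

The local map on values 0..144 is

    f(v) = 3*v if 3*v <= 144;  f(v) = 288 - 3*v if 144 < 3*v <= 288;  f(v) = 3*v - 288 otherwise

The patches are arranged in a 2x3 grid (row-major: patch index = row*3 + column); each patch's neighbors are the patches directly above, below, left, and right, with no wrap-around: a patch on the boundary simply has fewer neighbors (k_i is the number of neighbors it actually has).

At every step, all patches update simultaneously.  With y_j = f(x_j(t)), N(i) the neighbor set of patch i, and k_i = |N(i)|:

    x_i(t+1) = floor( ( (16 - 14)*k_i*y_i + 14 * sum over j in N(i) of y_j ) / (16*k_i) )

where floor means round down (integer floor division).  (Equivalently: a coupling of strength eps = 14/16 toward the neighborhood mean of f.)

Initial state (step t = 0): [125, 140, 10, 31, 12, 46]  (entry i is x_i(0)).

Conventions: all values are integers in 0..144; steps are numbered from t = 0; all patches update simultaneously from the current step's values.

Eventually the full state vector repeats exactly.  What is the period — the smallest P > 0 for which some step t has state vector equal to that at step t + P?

Simulating step by step:
t=0: [125, 140, 10, 31, 12, 46]
t=1: [109, 61, 121, 65, 110, 46]
t=2: [91, 58, 115, 47, 103, 68]
t=3: [113, 41, 93, 33, 101, 44]
t=4: [103, 37, 112, 41, 105, 27]
t=5: [105, 41, 90, 36, 95, 42]
t=6: [104, 29, 111, 26, 104, 24]
t=7: [75, 38, 75, 30, 72, 39]
t=8: [97, 72, 108, 70, 102, 73]
t=9: [66, 25, 66, 18, 66, 32]
t=10: [67, 88, 86, 85, 76, 90]
t=11: [35, 54, 22, 68, 29, 41]
t=12: [105, 91, 117, 94, 108, 82]
t=13: [12, 38, 32, 28, 22, 48]
t=14: [91, 72, 124, 55, 108, 88]
t=15: [87, 48, 52, 37, 68, 55]
t=16: [114, 88, 133, 62, 120, 109]
t=17: [61, 72, 41, 67, 57, 84]
t=18: [82, 109, 62, 108, 71, 109]
t=19: [38, 68, 46, 55, 42, 82]
t=20: [104, 120, 72, 120, 88, 120]
t=21: [66, 44, 72, 30, 66, 51]
t=22: [108, 90, 125, 90, 115, 87]
t=23: [20, 54, 30, 42, 25, 66]
t=24: [117, 81, 105, 74, 109, 83]
t=25: [56, 43, 40, 52, 48, 33]
t=26: [129, 128, 114, 132, 123, 127]
t=27: [101, 80, 89, 92, 96, 70]
t=28: [28, 16, 57, 8, 40, 18]
t=29: [42, 99, 59, 92, 51, 110]
t=30: [24, 109, 36, 115, 35, 112]
t=31: [51, 88, 51, 84, 55, 99]
t=32: [43, 117, 31, 117, 35, 114]
t=33: [71, 103, 62, 110, 65, 93]
t=34: [36, 81, 25, 78, 32, 86]
t=35: [56, 87, 42, 96, 49, 78]
t=36: [26, 116, 51, 114, 41, 123]
t=37: [59, 105, 78, 94, 72, 123]
t=38: [28, 72, 54, 80, 42, 65]
t=39: [63, 107, 87, 97, 77, 121]
t=40: [28, 57, 50, 68, 39, 46]
t=41: [98, 113, 128, 98, 113, 128]
t=42: [25, 51, 76, 25, 51, 76]
t=43: [101, 95, 92, 101, 95, 92]
t=44: [9, 9, 8, 9, 9, 8]
t=45: [27, 26, 25, 27, 26, 25]
t=46: [79, 78, 76, 79, 78, 76]
t=47: [52, 54, 57, 52, 54, 57]
t=48: [129, 125, 120, 129, 125, 120]
t=49: [93, 86, 78, 93, 86, 78]
t=50: [18, 30, 43, 18, 30, 43]
t=51: [69, 90, 111, 69, 90, 111]
t=52: [53, 44, 33, 53, 44, 33]
t=53: [130, 121, 113, 130, 121, 113]
t=54: [90, 75, 61, 90, 75, 61]
t=55: [37, 62, 86, 37, 62, 86]
t=56: [107, 83, 61, 107, 83, 61]
t=57: [35, 56, 76, 35, 56, 76]
t=58: [111, 98, 86, 111, 98, 86]
t=59: [27, 24, 19, 27, 24, 19]
t=60: [77, 70, 63, 77, 70, 63]
t=61: [66, 78, 89, 66, 78, 89]
t=62: [74, 54, 35, 74, 54, 35]
t=63: [92, 102, 114, 92, 102, 114]
t=64: [14, 26, 38, 14, 26, 38]
t=65: [57, 78, 98, 57, 78, 98]
t=66: [89, 58, 27, 89, 58, 27]
t=67: [61, 77, 95, 61, 77, 95]
t=68: [84, 55, 26, 84, 55, 26]
t=69: [74, 84, 97, 74, 84, 97]
t=70: [52, 35, 17, 52, 35, 17]
t=71: [120, 97, 74, 120, 97, 74]
t=72: [41, 41, 38, 41, 41, 38]
t=73: [123, 120, 117, 123, 120, 117]
t=74: [77, 72, 66, 77, 72, 66]
t=75: [63, 72, 82, 63, 72, 82]
t=76: [87, 71, 55, 87, 71, 55]
t=77: [48, 75, 102, 48, 75, 102]
t=78: [108, 73, 37, 108, 73, 37]
t=79: [50, 71, 92, 50, 71, 92]
t=80: [110, 75, 39, 110, 75, 39]
t=81: [51, 72, 93, 51, 72, 93]
t=82: [107, 72, 36, 107, 72, 36]
t=83: [50, 71, 92, 50, 71, 92]

Answer: 4
Key observation: The state at step 79, [50, 71, 92, 50, 71, 92], reappears at step 83 — and no state repeats earlier — so the cycle the system enters has period 4.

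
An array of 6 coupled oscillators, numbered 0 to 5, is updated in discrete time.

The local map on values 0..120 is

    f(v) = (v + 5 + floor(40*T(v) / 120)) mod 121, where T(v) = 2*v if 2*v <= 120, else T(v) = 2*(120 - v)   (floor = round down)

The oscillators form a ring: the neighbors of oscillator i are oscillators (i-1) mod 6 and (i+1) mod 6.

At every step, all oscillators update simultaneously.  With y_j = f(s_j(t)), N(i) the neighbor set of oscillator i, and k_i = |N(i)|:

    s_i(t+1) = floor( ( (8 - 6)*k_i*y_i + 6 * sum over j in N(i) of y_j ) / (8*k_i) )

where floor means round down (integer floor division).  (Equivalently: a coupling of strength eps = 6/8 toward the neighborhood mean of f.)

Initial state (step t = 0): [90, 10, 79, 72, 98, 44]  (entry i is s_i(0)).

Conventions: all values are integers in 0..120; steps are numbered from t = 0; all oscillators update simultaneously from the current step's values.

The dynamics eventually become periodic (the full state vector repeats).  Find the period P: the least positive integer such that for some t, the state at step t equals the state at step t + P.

Answer: 20
Key observation: The state at step 7, [3, 3, 3, 3, 3, 3], reappears at step 27 — and no state repeats earlier — so the cycle the system enters has period 20.

Derivation:
t=0: [90, 10, 79, 72, 98, 44]
t=1: [65, 90, 76, 112, 99, 106]
t=2: [114, 109, 71, 85, 74, 114]
t=3: [1, 41, 69, 109, 70, 42]
t=4: [57, 61, 54, 81, 55, 61]
t=5: [103, 99, 105, 99, 105, 99]
t=6: [118, 119, 118, 119, 118, 119]
t=7: [3, 3, 3, 3, 3, 3]
t=8: [10, 10, 10, 10, 10, 10]
t=9: [21, 21, 21, 21, 21, 21]
t=10: [40, 40, 40, 40, 40, 40]
t=11: [71, 71, 71, 71, 71, 71]
t=12: [108, 108, 108, 108, 108, 108]
t=13: [0, 0, 0, 0, 0, 0]
t=14: [5, 5, 5, 5, 5, 5]
t=15: [13, 13, 13, 13, 13, 13]
t=16: [26, 26, 26, 26, 26, 26]
t=17: [48, 48, 48, 48, 48, 48]
t=18: [85, 85, 85, 85, 85, 85]
t=19: [113, 113, 113, 113, 113, 113]
t=20: [1, 1, 1, 1, 1, 1]
t=21: [6, 6, 6, 6, 6, 6]
t=22: [15, 15, 15, 15, 15, 15]
t=23: [30, 30, 30, 30, 30, 30]
t=24: [55, 55, 55, 55, 55, 55]
t=25: [96, 96, 96, 96, 96, 96]
t=26: [117, 117, 117, 117, 117, 117]
t=27: [3, 3, 3, 3, 3, 3]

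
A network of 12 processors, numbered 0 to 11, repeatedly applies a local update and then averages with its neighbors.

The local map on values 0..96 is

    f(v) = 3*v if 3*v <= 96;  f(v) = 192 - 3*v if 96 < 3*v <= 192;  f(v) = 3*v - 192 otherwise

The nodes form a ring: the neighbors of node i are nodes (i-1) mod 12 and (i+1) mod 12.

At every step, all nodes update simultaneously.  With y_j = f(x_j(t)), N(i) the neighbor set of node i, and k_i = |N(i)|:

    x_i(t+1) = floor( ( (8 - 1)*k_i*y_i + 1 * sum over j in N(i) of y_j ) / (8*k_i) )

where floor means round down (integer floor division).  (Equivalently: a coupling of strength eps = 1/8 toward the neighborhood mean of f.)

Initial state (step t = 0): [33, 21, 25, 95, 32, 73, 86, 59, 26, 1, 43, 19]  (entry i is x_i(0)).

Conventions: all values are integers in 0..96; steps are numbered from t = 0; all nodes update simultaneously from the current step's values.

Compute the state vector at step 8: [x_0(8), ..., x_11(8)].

Answer: [85, 66, 45, 63, 19, 71, 37, 12, 9, 81, 37, 49]

Derivation:
t=0: [33, 21, 25, 95, 32, 73, 86, 59, 26, 1, 43, 19]
t=1: [88, 65, 75, 92, 91, 33, 60, 22, 69, 11, 58, 59]
t=2: [64, 9, 34, 80, 81, 87, 20, 59, 19, 30, 18, 18]
t=3: [5, 29, 83, 50, 51, 67, 57, 20, 56, 85, 56, 50]
t=4: [21, 80, 57, 42, 37, 11, 22, 55, 28, 58, 27, 39]
t=5: [62, 47, 25, 64, 77, 38, 61, 33, 76, 26, 76, 74]
t=6: [10, 49, 68, 7, 39, 71, 18, 84, 42, 72, 38, 28]
t=7: [34, 42, 14, 23, 68, 26, 52, 60, 63, 30, 75, 80]
t=8: [85, 66, 45, 63, 19, 71, 37, 12, 9, 81, 37, 49]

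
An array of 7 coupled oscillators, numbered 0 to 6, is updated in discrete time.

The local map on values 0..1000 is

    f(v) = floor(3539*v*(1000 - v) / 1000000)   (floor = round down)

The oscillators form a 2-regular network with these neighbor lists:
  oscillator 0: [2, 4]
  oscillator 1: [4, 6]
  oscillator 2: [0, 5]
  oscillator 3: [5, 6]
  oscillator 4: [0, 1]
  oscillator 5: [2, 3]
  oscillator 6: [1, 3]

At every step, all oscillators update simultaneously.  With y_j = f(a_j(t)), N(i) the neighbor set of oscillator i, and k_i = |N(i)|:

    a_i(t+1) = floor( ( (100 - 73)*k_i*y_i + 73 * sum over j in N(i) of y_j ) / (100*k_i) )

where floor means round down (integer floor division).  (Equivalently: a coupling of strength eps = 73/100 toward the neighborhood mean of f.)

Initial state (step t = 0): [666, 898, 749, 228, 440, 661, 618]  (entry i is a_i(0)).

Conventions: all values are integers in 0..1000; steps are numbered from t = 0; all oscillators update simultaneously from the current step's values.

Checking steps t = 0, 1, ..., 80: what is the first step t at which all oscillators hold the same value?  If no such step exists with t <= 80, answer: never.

Answer: 22
Key observation: Synchronization is absorbing here: once all oscillators are equal they stay equal, and step 22 is the first all-equal step.

Derivation:
t=0: [666, 898, 749, 228, 440, 661, 618]  (not all equal)
t=1: [773, 710, 756, 762, 640, 683, 570]  (not all equal)
t=2: [702, 810, 681, 769, 712, 678, 733]  (not all equal)
t=3: [744, 664, 759, 703, 664, 717, 614]  (not all equal)
t=4: [706, 806, 682, 767, 747, 699, 783]  (not all equal)
t=5: [721, 612, 746, 661, 650, 711, 594]  (not all equal)
t=6: [730, 831, 705, 790, 783, 730, 826]  (not all equal)
t=7: [676, 538, 707, 598, 598, 671, 532]  (not all equal)
t=8: [787, 869, 765, 836, 833, 788, 868]  (not all equal)
t=9: [571, 435, 603, 494, 496, 568, 433]  (not all equal)
t=10: [865, 874, 861, 872, 871, 866, 874]  (not all equal)
t=11: [410, 391, 414, 398, 399, 409, 391]  (not all equal)
t=12: [853, 844, 856, 848, 848, 853, 843]  (not all equal)
t=13: [445, 462, 441, 455, 454, 445, 462]  (not all equal)
t=14: [874, 878, 873, 876, 876, 874, 878]  (not all equal)
t=15: [388, 380, 389, 384, 384, 388, 380]  (not all equal)
t=16: [839, 834, 840, 836, 836, 839, 834]  (not all equal)
t=17: [479, 487, 477, 483, 483, 479, 487]  (not all equal)
t=18: [882, 883, 882, 883, 883, 882, 883]  (not all equal)
t=19: [366, 365, 368, 366, 366, 366, 365]  (not all equal)
t=20: [821, 820, 821, 820, 820, 821, 820]  (not all equal)
t=21: [520, 522, 520, 521, 521, 520, 522]  (not all equal)
t=22: [883, 883, 883, 883, 883, 883, 883]  (all equal)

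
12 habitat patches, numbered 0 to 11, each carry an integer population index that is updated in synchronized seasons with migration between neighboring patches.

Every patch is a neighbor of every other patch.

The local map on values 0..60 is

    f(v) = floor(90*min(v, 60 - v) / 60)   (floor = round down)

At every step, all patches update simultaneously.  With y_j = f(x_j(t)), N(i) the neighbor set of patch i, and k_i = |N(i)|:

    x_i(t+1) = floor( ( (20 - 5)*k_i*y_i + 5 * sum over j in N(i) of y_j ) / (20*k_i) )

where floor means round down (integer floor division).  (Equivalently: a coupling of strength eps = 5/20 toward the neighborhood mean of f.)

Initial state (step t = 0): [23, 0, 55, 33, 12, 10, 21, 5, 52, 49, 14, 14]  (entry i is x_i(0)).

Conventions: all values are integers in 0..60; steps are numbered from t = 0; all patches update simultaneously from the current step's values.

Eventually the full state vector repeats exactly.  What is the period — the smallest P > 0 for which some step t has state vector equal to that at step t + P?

Simulating step by step:
t=0: [23, 0, 55, 33, 12, 10, 21, 5, 52, 49, 14, 14]
t=1: [29, 5, 10, 34, 18, 15, 27, 10, 13, 16, 20, 20]
t=2: [38, 12, 17, 35, 26, 23, 36, 17, 20, 24, 28, 28]
t=3: [33, 22, 27, 35, 37, 33, 35, 27, 30, 35, 39, 39]
t=4: [39, 34, 39, 37, 34, 39, 37, 39, 42, 37, 32, 32]
t=5: [31, 37, 31, 34, 37, 31, 34, 31, 29, 34, 39, 39]
t=6: [41, 35, 41, 38, 35, 41, 38, 41, 41, 38, 33, 33]
t=7: [29, 35, 29, 32, 35, 29, 32, 29, 29, 32, 38, 38]
t=8: [42, 37, 42, 41, 37, 42, 41, 42, 42, 41, 34, 34]
t=9: [27, 33, 27, 28, 33, 27, 28, 27, 27, 28, 36, 36]
t=10: [39, 39, 39, 41, 39, 39, 41, 39, 39, 41, 37, 37]
t=11: [30, 30, 30, 28, 30, 30, 28, 30, 30, 28, 33, 33]
t=12: [44, 44, 44, 42, 44, 44, 42, 44, 44, 42, 40, 40]
t=13: [24, 24, 24, 26, 24, 24, 26, 24, 24, 26, 28, 28]
t=14: [36, 36, 36, 38, 36, 36, 38, 36, 36, 38, 40, 40]
t=15: [35, 35, 35, 33, 35, 35, 33, 35, 35, 33, 31, 31]
t=16: [37, 37, 37, 39, 37, 37, 39, 37, 37, 39, 41, 41]
t=17: [33, 33, 33, 31, 33, 33, 31, 33, 33, 31, 29, 29]
t=18: [40, 40, 40, 42, 40, 40, 42, 40, 40, 42, 42, 42]
t=19: [29, 29, 29, 27, 29, 29, 27, 29, 29, 27, 27, 27]
t=20: [42, 42, 42, 40, 42, 42, 40, 42, 42, 40, 40, 40]
t=21: [27, 27, 27, 29, 27, 27, 29, 27, 27, 29, 29, 29]
t=22: [40, 40, 40, 42, 40, 40, 42, 40, 40, 42, 42, 42]

Answer: 4
Key observation: The state at step 18, [40, 40, 40, 42, 40, 40, 42, 40, 40, 42, 42, 42], reappears at step 22 — and no state repeats earlier — so the cycle the system enters has period 4.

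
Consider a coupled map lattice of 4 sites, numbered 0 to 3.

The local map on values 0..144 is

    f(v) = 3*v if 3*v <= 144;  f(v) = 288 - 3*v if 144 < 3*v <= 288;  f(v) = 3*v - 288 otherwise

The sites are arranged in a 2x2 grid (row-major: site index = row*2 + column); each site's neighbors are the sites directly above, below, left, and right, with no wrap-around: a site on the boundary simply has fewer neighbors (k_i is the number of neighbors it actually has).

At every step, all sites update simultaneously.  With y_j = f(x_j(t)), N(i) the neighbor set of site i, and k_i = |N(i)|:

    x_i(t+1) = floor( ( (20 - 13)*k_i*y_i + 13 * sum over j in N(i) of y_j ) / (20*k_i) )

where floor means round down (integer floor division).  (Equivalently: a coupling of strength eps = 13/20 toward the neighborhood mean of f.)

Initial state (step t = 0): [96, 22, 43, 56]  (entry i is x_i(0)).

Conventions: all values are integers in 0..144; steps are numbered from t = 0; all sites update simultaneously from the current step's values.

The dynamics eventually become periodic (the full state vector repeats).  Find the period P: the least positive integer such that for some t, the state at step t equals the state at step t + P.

Answer: 8
Key observation: The state at step 89, [9, 9, 9, 9], reappears at step 97 — and no state repeats earlier — so the cycle the system enters has period 8.

Derivation:
t=0: [96, 22, 43, 56]
t=1: [63, 62, 84, 105]
t=2: [79, 76, 53, 54]
t=3: [79, 78, 102, 105]
t=4: [41, 44, 31, 32]
t=5: [116, 117, 103, 106]
t=6: [48, 51, 36, 37]
t=7: [129, 130, 120, 117]
t=8: [91, 88, 77, 78]
t=9: [31, 30, 42, 45]
t=10: [102, 105, 118, 117]
t=11: [36, 35, 49, 52]
t=12: [117, 114, 127, 126]
t=13: [69, 68, 82, 79]
t=14: [69, 72, 57, 58]
t=15: [89, 88, 104, 101]
t=16: [22, 20, 20, 20]
t=17: [62, 61, 61, 60]
t=18: [103, 105, 105, 106]
t=19: [24, 26, 26, 28]
t=20: [75, 78, 78, 80]
t=21: [57, 54, 54, 51]
t=22: [122, 126, 126, 129]
t=23: [85, 89, 89, 93]
t=24: [25, 21, 21, 16]
t=25: [67, 62, 62, 57]
t=26: [96, 102, 102, 107]
t=27: [11, 17, 17, 23]
t=28: [44, 51, 51, 57]
t=29: [133, 128, 128, 128]
t=30: [101, 100, 100, 96]
t=31: [13, 9, 9, 7]
t=32: [31, 28, 28, 24]
t=33: [87, 83, 83, 79]
t=34: [34, 39, 39, 43]
t=35: [111, 116, 116, 121]
t=36: [54, 60, 60, 65]
t=37: [114, 108, 108, 102]
t=38: [42, 36, 36, 29]
t=39: [114, 107, 107, 100]
t=40: [40, 33, 33, 25]
t=41: [106, 98, 98, 90]
t=42: [14, 17, 17, 10]
t=43: [47, 41, 41, 43]
t=44: [129, 130, 130, 125]
t=45: [100, 96, 96, 96]
t=46: [4, 3, 3, 0]
t=47: [10, 7, 7, 5]
t=48: [24, 21, 21, 18]
t=49: [66, 63, 63, 59]
t=50: [95, 99, 99, 103]
t=51: [6, 10, 10, 13]
t=52: [25, 29, 29, 33]
t=53: [82, 87, 87, 91]
t=54: [32, 27, 27, 22]
t=55: [86, 81, 81, 75]
t=56: [39, 45, 45, 51]
t=57: [128, 129, 129, 135]
t=58: [97, 103, 103, 105]
t=59: [14, 17, 17, 23]
t=60: [47, 53, 53, 57]
t=61: [133, 129, 129, 124]
t=62: [103, 98, 98, 93]
t=63: [11, 11, 11, 7]
t=64: [33, 29, 29, 28]
t=65: [91, 89, 89, 85]
t=66: [18, 22, 22, 25]
t=67: [61, 65, 65, 69]
t=68: [97, 93, 93, 88]
t=69: [6, 11, 11, 14]
t=70: [27, 31, 31, 36]
t=71: [88, 93, 93, 98]
t=72: [14, 12, 12, 7]
t=73: [38, 33, 33, 30]
t=74: [104, 100, 100, 95]
t=75: [16, 12, 12, 8]
t=76: [40, 36, 36, 31]
t=77: [112, 107, 107, 102]
t=78: [38, 33, 33, 27]
t=79: [104, 98, 98, 92]
t=80: [12, 13, 13, 8]
t=81: [37, 33, 33, 33]
t=82: [103, 102, 102, 99]
t=83: [19, 16, 16, 14]
t=84: [51, 48, 48, 45]
t=85: [140, 138, 138, 140]
t=86: [128, 129, 129, 128]
t=87: [97, 97, 97, 97]
t=88: [3, 3, 3, 3]
t=89: [9, 9, 9, 9]
t=90: [27, 27, 27, 27]
t=91: [81, 81, 81, 81]
t=92: [45, 45, 45, 45]
t=93: [135, 135, 135, 135]
t=94: [117, 117, 117, 117]
t=95: [63, 63, 63, 63]
t=96: [99, 99, 99, 99]
t=97: [9, 9, 9, 9]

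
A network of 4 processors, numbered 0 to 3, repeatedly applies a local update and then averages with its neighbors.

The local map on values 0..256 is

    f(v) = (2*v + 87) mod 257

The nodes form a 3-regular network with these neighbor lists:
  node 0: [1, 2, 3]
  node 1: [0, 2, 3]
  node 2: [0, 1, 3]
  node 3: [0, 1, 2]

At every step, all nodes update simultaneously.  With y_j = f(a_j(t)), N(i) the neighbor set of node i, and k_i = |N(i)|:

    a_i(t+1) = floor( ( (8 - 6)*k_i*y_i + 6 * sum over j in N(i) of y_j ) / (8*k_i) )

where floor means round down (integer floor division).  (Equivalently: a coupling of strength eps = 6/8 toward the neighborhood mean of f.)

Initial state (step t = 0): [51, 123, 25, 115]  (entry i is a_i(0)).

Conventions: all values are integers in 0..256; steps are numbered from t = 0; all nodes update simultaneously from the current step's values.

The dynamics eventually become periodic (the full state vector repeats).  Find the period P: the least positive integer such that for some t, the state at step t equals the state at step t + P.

Answer: 16
Key observation: The state at step 1, [115, 115, 115, 115], reappears at step 17 — and no state repeats earlier — so the cycle the system enters has period 16.

Derivation:
t=0: [51, 123, 25, 115]
t=1: [115, 115, 115, 115]
t=2: [60, 60, 60, 60]
t=3: [207, 207, 207, 207]
t=4: [244, 244, 244, 244]
t=5: [61, 61, 61, 61]
t=6: [209, 209, 209, 209]
t=7: [248, 248, 248, 248]
t=8: [69, 69, 69, 69]
t=9: [225, 225, 225, 225]
t=10: [23, 23, 23, 23]
t=11: [133, 133, 133, 133]
t=12: [96, 96, 96, 96]
t=13: [22, 22, 22, 22]
t=14: [131, 131, 131, 131]
t=15: [92, 92, 92, 92]
t=16: [14, 14, 14, 14]
t=17: [115, 115, 115, 115]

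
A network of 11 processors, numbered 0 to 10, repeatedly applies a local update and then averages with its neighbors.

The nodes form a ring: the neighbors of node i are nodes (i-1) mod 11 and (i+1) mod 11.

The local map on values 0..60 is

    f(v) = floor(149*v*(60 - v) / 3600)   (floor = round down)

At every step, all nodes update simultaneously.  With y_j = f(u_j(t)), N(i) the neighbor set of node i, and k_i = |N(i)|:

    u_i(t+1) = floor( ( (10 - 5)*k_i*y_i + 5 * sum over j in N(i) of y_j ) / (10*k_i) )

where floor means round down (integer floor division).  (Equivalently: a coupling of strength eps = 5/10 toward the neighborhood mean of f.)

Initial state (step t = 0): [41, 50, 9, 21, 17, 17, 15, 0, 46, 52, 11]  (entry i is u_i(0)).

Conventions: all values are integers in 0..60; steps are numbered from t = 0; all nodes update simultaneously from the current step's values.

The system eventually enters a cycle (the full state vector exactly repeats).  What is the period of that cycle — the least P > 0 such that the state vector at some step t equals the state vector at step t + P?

Simulating step by step:
t=0: [41, 50, 9, 21, 17, 17, 15, 0, 46, 52, 11]
t=1: [26, 22, 22, 28, 30, 29, 21, 13, 17, 20, 23]
t=2: [35, 34, 34, 36, 37, 36, 32, 28, 29, 32, 34]
t=3: [36, 36, 35, 35, 35, 35, 36, 37, 37, 36, 36]
t=4: [35, 35, 35, 36, 36, 35, 35, 35, 35, 35, 35]
t=5: [36, 36, 35, 35, 35, 35, 36, 36, 36, 36, 36]
t=6: [35, 35, 35, 36, 36, 35, 35, 35, 35, 35, 35]

Answer: 2
Key observation: The state at step 4, [35, 35, 35, 36, 36, 35, 35, 35, 35, 35, 35], reappears at step 6 — and no state repeats earlier — so the cycle the system enters has period 2.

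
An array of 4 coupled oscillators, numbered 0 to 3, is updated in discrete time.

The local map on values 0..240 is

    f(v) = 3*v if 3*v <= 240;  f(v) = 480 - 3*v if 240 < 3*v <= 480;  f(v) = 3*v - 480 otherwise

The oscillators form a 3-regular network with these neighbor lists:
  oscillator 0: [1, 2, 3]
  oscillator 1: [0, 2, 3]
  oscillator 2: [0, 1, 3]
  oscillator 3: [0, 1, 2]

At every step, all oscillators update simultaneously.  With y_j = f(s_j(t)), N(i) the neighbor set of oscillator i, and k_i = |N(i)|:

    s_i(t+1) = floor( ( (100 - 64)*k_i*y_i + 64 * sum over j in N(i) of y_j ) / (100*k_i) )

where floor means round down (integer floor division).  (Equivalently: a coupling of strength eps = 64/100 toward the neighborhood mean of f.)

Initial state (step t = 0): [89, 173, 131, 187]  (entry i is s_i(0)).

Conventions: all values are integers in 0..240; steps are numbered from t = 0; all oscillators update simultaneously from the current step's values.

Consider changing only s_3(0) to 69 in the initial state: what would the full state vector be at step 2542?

Simulating step by step:
t=0: [89, 173, 131, 69]
t=1: [147, 122, 129, 146]
t=2: [67, 78, 75, 67]
t=3: [213, 218, 216, 213]
t=4: [164, 166, 165, 164]
t=5: [13, 14, 14, 13]
t=6: [40, 40, 40, 40]
t=7: [120, 120, 120, 120]
t=8: [120, 120, 120, 120]

Answer: [120, 120, 120, 120]
Key observation: The state at step 7, [120, 120, 120, 120], reappears at step 8: the system is in a cycle of period 1 from step 7 on.  Therefore the state at step 2542 equals the state at step 7 + ((2542 - 7) mod 1) = 7, which is [120, 120, 120, 120].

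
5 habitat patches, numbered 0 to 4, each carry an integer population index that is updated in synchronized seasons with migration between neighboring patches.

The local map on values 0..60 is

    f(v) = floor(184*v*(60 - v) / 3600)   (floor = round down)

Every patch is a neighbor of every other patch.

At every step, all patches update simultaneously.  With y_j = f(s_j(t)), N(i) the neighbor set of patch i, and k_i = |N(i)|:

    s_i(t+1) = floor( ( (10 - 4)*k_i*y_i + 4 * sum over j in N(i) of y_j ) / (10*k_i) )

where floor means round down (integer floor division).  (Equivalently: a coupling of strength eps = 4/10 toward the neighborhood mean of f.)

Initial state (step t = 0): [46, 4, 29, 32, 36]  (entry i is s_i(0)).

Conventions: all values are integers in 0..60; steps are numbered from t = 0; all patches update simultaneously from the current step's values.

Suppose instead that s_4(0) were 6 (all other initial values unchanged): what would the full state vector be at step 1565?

Answer: [37, 37, 37, 37, 37]
Key observation: The state at step 5, [37, 37, 37, 37, 37], reappears at step 7: the system is in a cycle of period 2 from step 5 on.  Therefore the state at step 1565 equals the state at step 5 + ((1565 - 5) mod 2) = 5, which is [37, 37, 37, 37, 37].

Derivation:
t=0: [46, 4, 29, 32, 6]
t=1: [30, 20, 37, 37, 22]
t=2: [44, 41, 42, 42, 42]
t=3: [36, 38, 37, 37, 37]
t=4: [43, 42, 43, 43, 43]
t=5: [37, 37, 37, 37, 37]
t=6: [43, 43, 43, 43, 43]
t=7: [37, 37, 37, 37, 37]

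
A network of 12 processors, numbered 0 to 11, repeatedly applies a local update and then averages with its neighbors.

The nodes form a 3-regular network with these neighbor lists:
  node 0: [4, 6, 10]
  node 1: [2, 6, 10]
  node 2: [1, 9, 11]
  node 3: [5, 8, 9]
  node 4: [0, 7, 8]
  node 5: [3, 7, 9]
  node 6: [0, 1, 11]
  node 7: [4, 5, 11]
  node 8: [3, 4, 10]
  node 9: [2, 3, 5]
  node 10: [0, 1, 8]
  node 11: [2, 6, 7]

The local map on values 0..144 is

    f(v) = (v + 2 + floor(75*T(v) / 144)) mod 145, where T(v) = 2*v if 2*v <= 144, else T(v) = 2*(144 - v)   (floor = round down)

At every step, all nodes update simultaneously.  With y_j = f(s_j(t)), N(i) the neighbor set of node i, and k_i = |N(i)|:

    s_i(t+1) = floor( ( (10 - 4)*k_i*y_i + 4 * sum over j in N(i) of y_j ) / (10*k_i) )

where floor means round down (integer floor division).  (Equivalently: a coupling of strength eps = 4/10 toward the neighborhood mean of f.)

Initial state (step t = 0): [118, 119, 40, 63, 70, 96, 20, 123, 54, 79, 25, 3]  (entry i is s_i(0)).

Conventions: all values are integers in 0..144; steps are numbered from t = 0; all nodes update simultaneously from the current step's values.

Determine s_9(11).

Answer: s_9(11) = 88

Derivation:
t=0: [118, 119, 40, 63, 70, 96, 20, 123, 54, 79, 25, 3]
t=1: [33, 24, 51, 93, 101, 19, 26, 21, 110, 30, 47, 21]
t=2: [61, 65, 84, 15, 16, 38, 54, 37, 14, 57, 74, 53]
t=3: [95, 96, 50, 49, 51, 77, 116, 75, 27, 86, 40, 91]
t=4: [27, 27, 63, 69, 72, 16, 2, 16, 73, 29, 58, 16]
t=5: [51, 68, 98, 98, 14, 52, 23, 30, 37, 77, 87, 43]
t=6: [74, 91, 32, 26, 50, 73, 73, 68, 50, 16, 44, 68]
t=7: [28, 23, 63, 51, 95, 32, 21, 116, 95, 37, 69, 112]
t=8: [60, 70, 94, 83, 10, 64, 40, 10, 35, 86, 99, 24]
t=9: [88, 98, 28, 29, 42, 82, 92, 40, 47, 20, 46, 45]
t=10: [26, 22, 53, 55, 76, 26, 14, 74, 90, 41, 70, 75]
t=11: [56, 65, 83, 87, 9, 59, 31, 9, 36, 88, 100, 20]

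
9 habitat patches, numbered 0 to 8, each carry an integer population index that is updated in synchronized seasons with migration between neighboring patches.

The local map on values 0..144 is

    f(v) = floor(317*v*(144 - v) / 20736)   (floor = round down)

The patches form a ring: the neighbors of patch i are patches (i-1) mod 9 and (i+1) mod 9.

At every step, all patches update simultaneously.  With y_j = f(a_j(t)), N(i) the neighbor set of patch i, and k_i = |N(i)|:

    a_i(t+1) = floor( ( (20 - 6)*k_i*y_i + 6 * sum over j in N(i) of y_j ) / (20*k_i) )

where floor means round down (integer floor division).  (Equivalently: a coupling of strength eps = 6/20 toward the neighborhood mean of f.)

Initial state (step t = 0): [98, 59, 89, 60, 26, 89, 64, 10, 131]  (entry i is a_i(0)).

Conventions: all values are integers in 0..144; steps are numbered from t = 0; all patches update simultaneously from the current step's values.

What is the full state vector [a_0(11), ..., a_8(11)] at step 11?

Simulating step by step:
t=0: [98, 59, 89, 60, 26, 89, 64, 10, 131]
t=1: [62, 74, 74, 71, 54, 70, 68, 29, 31]
t=2: [73, 78, 79, 78, 75, 78, 74, 54, 56]
t=3: [78, 78, 78, 78, 78, 78, 78, 74, 75]
t=4: [78, 78, 78, 78, 78, 78, 78, 78, 78]
t=5: [78, 78, 78, 78, 78, 78, 78, 78, 78]
t=6: [78, 78, 78, 78, 78, 78, 78, 78, 78]
t=7: [78, 78, 78, 78, 78, 78, 78, 78, 78]
t=8: [78, 78, 78, 78, 78, 78, 78, 78, 78]
t=9: [78, 78, 78, 78, 78, 78, 78, 78, 78]
t=10: [78, 78, 78, 78, 78, 78, 78, 78, 78]
t=11: [78, 78, 78, 78, 78, 78, 78, 78, 78]

Answer: [78, 78, 78, 78, 78, 78, 78, 78, 78]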